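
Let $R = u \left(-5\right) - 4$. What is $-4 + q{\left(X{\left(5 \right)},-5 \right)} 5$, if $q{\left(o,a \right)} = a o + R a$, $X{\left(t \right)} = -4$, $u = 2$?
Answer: $446$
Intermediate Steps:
$R = -14$ ($R = 2 \left(-5\right) - 4 = -10 - 4 = -14$)
$q{\left(o,a \right)} = - 14 a + a o$ ($q{\left(o,a \right)} = a o - 14 a = - 14 a + a o$)
$-4 + q{\left(X{\left(5 \right)},-5 \right)} 5 = -4 + - 5 \left(-14 - 4\right) 5 = -4 + \left(-5\right) \left(-18\right) 5 = -4 + 90 \cdot 5 = -4 + 450 = 446$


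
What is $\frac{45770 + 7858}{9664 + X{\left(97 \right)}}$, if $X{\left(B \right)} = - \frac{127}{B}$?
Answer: $\frac{1733972}{312427} \approx 5.55$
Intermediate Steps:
$\frac{45770 + 7858}{9664 + X{\left(97 \right)}} = \frac{45770 + 7858}{9664 - \frac{127}{97}} = \frac{53628}{9664 - \frac{127}{97}} = \frac{53628}{\frac{937281}{97}} = 53628 \cdot \frac{97}{937281} = \frac{1733972}{312427}$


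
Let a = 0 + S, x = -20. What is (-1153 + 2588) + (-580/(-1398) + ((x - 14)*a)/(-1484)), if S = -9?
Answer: 744382463/518658 ≈ 1435.2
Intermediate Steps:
a = -9 (a = 0 - 9 = -9)
(-1153 + 2588) + (-580/(-1398) + ((x - 14)*a)/(-1484)) = (-1153 + 2588) + (-580/(-1398) + ((-20 - 14)*(-9))/(-1484)) = 1435 + (-580*(-1/1398) - 34*(-9)*(-1/1484)) = 1435 + (290/699 + 306*(-1/1484)) = 1435 + (290/699 - 153/742) = 1435 + 108233/518658 = 744382463/518658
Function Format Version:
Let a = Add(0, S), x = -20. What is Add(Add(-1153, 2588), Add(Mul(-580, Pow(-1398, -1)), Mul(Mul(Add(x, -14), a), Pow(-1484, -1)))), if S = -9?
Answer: Rational(744382463, 518658) ≈ 1435.2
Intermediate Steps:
a = -9 (a = Add(0, -9) = -9)
Add(Add(-1153, 2588), Add(Mul(-580, Pow(-1398, -1)), Mul(Mul(Add(x, -14), a), Pow(-1484, -1)))) = Add(Add(-1153, 2588), Add(Mul(-580, Pow(-1398, -1)), Mul(Mul(Add(-20, -14), -9), Pow(-1484, -1)))) = Add(1435, Add(Mul(-580, Rational(-1, 1398)), Mul(Mul(-34, -9), Rational(-1, 1484)))) = Add(1435, Add(Rational(290, 699), Mul(306, Rational(-1, 1484)))) = Add(1435, Add(Rational(290, 699), Rational(-153, 742))) = Add(1435, Rational(108233, 518658)) = Rational(744382463, 518658)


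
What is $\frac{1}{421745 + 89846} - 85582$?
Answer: $- \frac{43782980961}{511591} \approx -85582.0$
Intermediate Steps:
$\frac{1}{421745 + 89846} - 85582 = \frac{1}{511591} - 85582 = - \frac{43782980961}{511591}$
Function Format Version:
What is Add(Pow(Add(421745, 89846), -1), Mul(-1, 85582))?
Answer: Rational(-43782980961, 511591) ≈ -85582.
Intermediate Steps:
Add(Pow(Add(421745, 89846), -1), Mul(-1, 85582)) = Add(Pow(511591, -1), -85582) = Add(Rational(1, 511591), -85582) = Rational(-43782980961, 511591)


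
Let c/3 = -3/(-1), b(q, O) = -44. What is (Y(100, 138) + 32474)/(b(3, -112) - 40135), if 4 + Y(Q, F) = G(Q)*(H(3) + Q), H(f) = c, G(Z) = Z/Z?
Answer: -32579/40179 ≈ -0.81085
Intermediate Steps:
G(Z) = 1
c = 9 (c = 3*(-3/(-1)) = 3*(-3*(-1)) = 3*3 = 9)
H(f) = 9
Y(Q, F) = 5 + Q (Y(Q, F) = -4 + 1*(9 + Q) = -4 + (9 + Q) = 5 + Q)
(Y(100, 138) + 32474)/(b(3, -112) - 40135) = ((5 + 100) + 32474)/(-44 - 40135) = (105 + 32474)/(-40179) = 32579*(-1/40179) = -32579/40179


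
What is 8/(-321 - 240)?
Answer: -8/561 ≈ -0.014260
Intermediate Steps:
8/(-321 - 240) = 8/(-561) = -1/561*8 = -8/561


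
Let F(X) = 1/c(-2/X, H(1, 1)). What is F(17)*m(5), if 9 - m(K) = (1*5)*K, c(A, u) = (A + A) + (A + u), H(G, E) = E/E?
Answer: -272/11 ≈ -24.727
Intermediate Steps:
H(G, E) = 1
c(A, u) = u + 3*A (c(A, u) = 2*A + (A + u) = u + 3*A)
F(X) = 1/(1 - 6/X) (F(X) = 1/(1 + 3*(-2/X)) = 1/(1 - 6/X))
m(K) = 9 - 5*K (m(K) = 9 - 1*5*K = 9 - 5*K)
F(17)*m(5) = (17/(-6 + 17))*(9 - 5*5) = (17/11)*(9 - 25) = (17*(1/11))*(-16) = (17/11)*(-16) = -272/11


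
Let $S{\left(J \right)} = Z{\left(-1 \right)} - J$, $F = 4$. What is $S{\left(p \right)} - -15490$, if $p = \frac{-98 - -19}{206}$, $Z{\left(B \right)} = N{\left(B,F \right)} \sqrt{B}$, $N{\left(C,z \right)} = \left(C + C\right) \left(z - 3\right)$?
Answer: $\frac{3191019}{206} - 2 i \approx 15490.0 - 2.0 i$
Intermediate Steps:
$N{\left(C,z \right)} = 2 C \left(-3 + z\right)$
$Z{\left(B \right)} = 2 B^{\frac{3}{2}}$ ($Z{\left(B \right)} = 2 B \left(-3 + 4\right) \sqrt{B} = 2 B 1 \sqrt{B} = 2 B \sqrt{B} = 2 B^{\frac{3}{2}}$)
$p = - \frac{79}{206}$ ($p = \left(-98 + 19\right) \frac{1}{206} = \left(-79\right) \frac{1}{206} = - \frac{79}{206} \approx -0.3835$)
$S{\left(J \right)} = - J - 2 i$ ($S{\left(J \right)} = 2 \left(-1\right)^{\frac{3}{2}} - J = 2 \left(- i\right) - J = - 2 i - J = - J - 2 i$)
$S{\left(p \right)} - -15490 = \left(\left(-1\right) \left(- \frac{79}{206}\right) - 2 i\right) - -15490 = \left(\frac{79}{206} - 2 i\right) + 15490 = \frac{3191019}{206} - 2 i$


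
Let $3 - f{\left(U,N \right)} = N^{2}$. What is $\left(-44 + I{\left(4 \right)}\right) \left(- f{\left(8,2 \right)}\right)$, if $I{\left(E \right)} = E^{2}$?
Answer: $-28$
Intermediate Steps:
$f{\left(U,N \right)} = 3 - N^{2}$
$\left(-44 + I{\left(4 \right)}\right) \left(- f{\left(8,2 \right)}\right) = \left(-44 + 4^{2}\right) \left(- (3 - 2^{2})\right) = \left(-44 + 16\right) \left(- (3 - 4)\right) = - 28 \left(- (3 - 4)\right) = - 28 \left(\left(-1\right) \left(-1\right)\right) = \left(-28\right) 1 = -28$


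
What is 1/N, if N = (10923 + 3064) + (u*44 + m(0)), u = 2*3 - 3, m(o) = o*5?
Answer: 1/14119 ≈ 7.0826e-5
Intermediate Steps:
m(o) = 5*o
u = 3 (u = 6 - 3 = 3)
N = 14119 (N = (10923 + 3064) + (3*44 + 5*0) = 13987 + (132 + 0) = 13987 + 132 = 14119)
1/N = 1/14119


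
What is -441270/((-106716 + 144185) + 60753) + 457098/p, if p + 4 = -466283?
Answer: -41775924041/7633273619 ≈ -5.4729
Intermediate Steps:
p = -466287 (p = -4 - 466283 = -466287)
-441270/((-106716 + 144185) + 60753) + 457098/p = -441270/((-106716 + 144185) + 60753) + 457098/(-466287) = -441270/(37469 + 60753) + 457098*(-1/466287) = -441270/98222 - 152366/155429 = -441270*1/98222 - 152366/155429 = -220635/49111 - 152366/155429 = -41775924041/7633273619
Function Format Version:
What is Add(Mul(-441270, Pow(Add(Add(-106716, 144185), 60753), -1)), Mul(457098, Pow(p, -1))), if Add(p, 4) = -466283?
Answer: Rational(-41775924041, 7633273619) ≈ -5.4729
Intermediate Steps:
p = -466287 (p = Add(-4, -466283) = -466287)
Add(Mul(-441270, Pow(Add(Add(-106716, 144185), 60753), -1)), Mul(457098, Pow(p, -1))) = Add(Mul(-441270, Pow(Add(Add(-106716, 144185), 60753), -1)), Mul(457098, Pow(-466287, -1))) = Add(Mul(-441270, Pow(Add(37469, 60753), -1)), Mul(457098, Rational(-1, 466287))) = Add(Mul(-441270, Pow(98222, -1)), Rational(-152366, 155429)) = Add(Mul(-441270, Rational(1, 98222)), Rational(-152366, 155429)) = Add(Rational(-220635, 49111), Rational(-152366, 155429)) = Rational(-41775924041, 7633273619)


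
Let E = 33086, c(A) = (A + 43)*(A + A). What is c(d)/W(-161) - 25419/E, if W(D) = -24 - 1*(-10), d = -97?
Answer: -173482401/231602 ≈ -749.05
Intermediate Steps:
W(D) = -14 (W(D) = -24 + 10 = -14)
c(A) = 2*A*(43 + A) (c(A) = (43 + A)*(2*A) = 2*A*(43 + A))
c(d)/W(-161) - 25419/E = (2*(-97)*(43 - 97))/(-14) - 25419/33086 = (2*(-97)*(-54))*(-1/14) - 25419*1/33086 = 10476*(-1/14) - 25419/33086 = -5238/7 - 25419/33086 = -173482401/231602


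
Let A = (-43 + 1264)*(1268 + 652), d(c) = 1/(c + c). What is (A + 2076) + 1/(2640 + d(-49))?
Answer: 607057226822/258719 ≈ 2.3464e+6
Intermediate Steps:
d(c) = 1/(2*c)
A = 2344320 (A = 1221*1920 = 2344320)
(A + 2076) + 1/(2640 + d(-49)) = (2344320 + 2076) + 1/(2640 + (½)/(-49)) = 2346396 + 1/(2640 + (½)*(-1/49)) = 2346396 + 1/(2640 - 1/98) = 2346396 + 1/(258719/98) = 2346396 + 98/258719 = 607057226822/258719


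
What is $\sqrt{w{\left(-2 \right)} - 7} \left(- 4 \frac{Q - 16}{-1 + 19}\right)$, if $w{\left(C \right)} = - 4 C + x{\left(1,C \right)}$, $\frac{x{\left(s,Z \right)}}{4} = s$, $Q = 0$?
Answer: $\frac{32 \sqrt{5}}{9} \approx 7.9505$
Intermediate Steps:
$x{\left(s,Z \right)} = 4 s$
$w{\left(C \right)} = 4 - 4 C$ ($w{\left(C \right)} = - 4 C + 4 \cdot 1 = - 4 C + 4 = 4 - 4 C$)
$\sqrt{w{\left(-2 \right)} - 7} \left(- 4 \frac{Q - 16}{-1 + 19}\right) = \sqrt{\left(4 - -8\right) - 7} \left(- 4 \frac{0 - 16}{-1 + 19}\right) = \sqrt{\left(4 + 8\right) - 7} \left(- 4 \left(- \frac{16}{18}\right)\right) = \sqrt{12 - 7} \left(- 4 \left(\left(-16\right) \frac{1}{18}\right)\right) = \sqrt{5} \left(\left(-4\right) \left(- \frac{8}{9}\right)\right) = \sqrt{5} \cdot \frac{32}{9} = \frac{32 \sqrt{5}}{9}$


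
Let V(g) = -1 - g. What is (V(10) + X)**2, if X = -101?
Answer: 12544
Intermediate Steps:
(V(10) + X)**2 = ((-1 - 1*10) - 101)**2 = ((-1 - 10) - 101)**2 = (-11 - 101)**2 = (-112)**2 = 12544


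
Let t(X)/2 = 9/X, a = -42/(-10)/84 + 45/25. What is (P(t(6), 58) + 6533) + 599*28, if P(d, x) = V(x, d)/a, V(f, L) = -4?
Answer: 862205/37 ≈ 23303.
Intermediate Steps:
a = 37/20 (a = -42*(-⅒)*(1/84) + 45*(1/25) = (21/5)*(1/84) + 9/5 = 1/20 + 9/5 = 37/20 ≈ 1.8500)
t(X) = 18/X (t(X) = 2*(9/X) = 18/X)
P(d, x) = -80/37 (P(d, x) = -4/37/20 = -4*20/37 = -80/37)
(P(t(6), 58) + 6533) + 599*28 = (-80/37 + 6533) + 599*28 = 241641/37 + 16772 = 862205/37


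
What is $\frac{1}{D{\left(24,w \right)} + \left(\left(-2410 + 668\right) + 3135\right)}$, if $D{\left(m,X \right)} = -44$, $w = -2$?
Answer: $\frac{1}{1349} \approx 0.00074129$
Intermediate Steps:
$\frac{1}{D{\left(24,w \right)} + \left(\left(-2410 + 668\right) + 3135\right)} = \frac{1}{-44 + \left(\left(-2410 + 668\right) + 3135\right)} = \frac{1}{-44 + \left(-1742 + 3135\right)} = \frac{1}{-44 + 1393} = \frac{1}{1349}$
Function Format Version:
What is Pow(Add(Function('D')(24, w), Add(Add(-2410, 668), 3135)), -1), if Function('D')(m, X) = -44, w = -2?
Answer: Rational(1, 1349) ≈ 0.00074129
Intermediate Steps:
Pow(Add(Function('D')(24, w), Add(Add(-2410, 668), 3135)), -1) = Pow(Add(-44, Add(Add(-2410, 668), 3135)), -1) = Pow(Add(-44, Add(-1742, 3135)), -1) = Pow(Add(-44, 1393), -1) = Pow(1349, -1) = Rational(1, 1349)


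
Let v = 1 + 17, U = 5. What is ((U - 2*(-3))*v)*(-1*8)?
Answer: -1584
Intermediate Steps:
v = 18
((U - 2*(-3))*v)*(-1*8) = ((5 - 2*(-3))*18)*(-1*8) = ((5 + 6)*18)*(-8) = (11*18)*(-8) = 198*(-8) = -1584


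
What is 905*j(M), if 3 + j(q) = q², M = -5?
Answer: 19910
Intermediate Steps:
j(q) = -3 + q²
905*j(M) = 905*(-3 + (-5)²) = 905*(-3 + 25) = 905*22 = 19910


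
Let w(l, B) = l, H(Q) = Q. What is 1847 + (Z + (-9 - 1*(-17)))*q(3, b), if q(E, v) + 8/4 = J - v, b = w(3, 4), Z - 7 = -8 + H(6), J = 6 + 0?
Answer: 1860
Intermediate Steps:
J = 6
Z = 5 (Z = 7 + (-8 + 6) = 7 - 2 = 5)
b = 3
q(E, v) = 4 - v (q(E, v) = -2 + (6 - v) = 4 - v)
1847 + (Z + (-9 - 1*(-17)))*q(3, b) = 1847 + (5 + (-9 - 1*(-17)))*(4 - 1*3) = 1847 + (5 + (-9 + 17))*(4 - 3) = 1847 + (5 + 8)*1 = 1847 + 13*1 = 1847 + 13 = 1860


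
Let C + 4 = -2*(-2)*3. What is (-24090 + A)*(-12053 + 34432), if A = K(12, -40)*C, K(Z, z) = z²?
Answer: -252658910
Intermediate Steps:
C = 8 (C = -4 - 2*(-2)*3 = -4 + 4*3 = -4 + 12 = 8)
A = 12800 (A = (-40)²*8 = 1600*8 = 12800)
(-24090 + A)*(-12053 + 34432) = (-24090 + 12800)*(-12053 + 34432) = -11290*22379 = -252658910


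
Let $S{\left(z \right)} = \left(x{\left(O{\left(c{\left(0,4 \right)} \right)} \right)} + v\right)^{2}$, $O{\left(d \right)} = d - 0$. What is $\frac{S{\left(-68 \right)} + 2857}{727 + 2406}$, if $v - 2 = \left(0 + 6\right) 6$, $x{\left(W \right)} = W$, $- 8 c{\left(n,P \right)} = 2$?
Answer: $\frac{68513}{50128} \approx 1.3668$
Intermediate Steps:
$c{\left(n,P \right)} = - \frac{1}{4}$ ($c{\left(n,P \right)} = \left(- \frac{1}{8}\right) 2 = - \frac{1}{4}$)
$O{\left(d \right)} = d$ ($O{\left(d \right)} = d + 0 = d$)
$v = 38$ ($v = 2 + \left(0 + 6\right) 6 = 2 + 6 \cdot 6 = 2 + 36 = 38$)
$S{\left(z \right)} = \frac{22801}{16}$ ($S{\left(z \right)} = \left(- \frac{1}{4} + 38\right)^{2} = \left(\frac{151}{4}\right)^{2} = \frac{22801}{16}$)
$\frac{S{\left(-68 \right)} + 2857}{727 + 2406} = \frac{\frac{22801}{16} + 2857}{727 + 2406} = \frac{68513}{16 \cdot 3133} = \frac{68513}{16} \cdot \frac{1}{3133} = \frac{68513}{50128}$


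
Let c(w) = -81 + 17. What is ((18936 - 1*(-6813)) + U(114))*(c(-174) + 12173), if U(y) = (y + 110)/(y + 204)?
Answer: 49576704127/159 ≈ 3.1180e+8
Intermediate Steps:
c(w) = -64
U(y) = (110 + y)/(204 + y)
((18936 - 1*(-6813)) + U(114))*(c(-174) + 12173) = ((18936 - 1*(-6813)) + (110 + 114)/(204 + 114))*(-64 + 12173) = ((18936 + 6813) + 224/318)*12109 = (25749 + (1/318)*224)*12109 = (25749 + 112/159)*12109 = (4094203/159)*12109 = 49576704127/159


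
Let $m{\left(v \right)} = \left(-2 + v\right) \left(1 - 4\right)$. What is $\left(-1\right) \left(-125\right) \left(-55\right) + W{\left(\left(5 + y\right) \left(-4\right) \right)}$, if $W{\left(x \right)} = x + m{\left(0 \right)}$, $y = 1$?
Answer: $-6893$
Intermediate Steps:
$m{\left(v \right)} = 6 - 3 v$ ($m{\left(v \right)} = \left(-2 + v\right) \left(-3\right) = 6 - 3 v$)
$W{\left(x \right)} = 6 + x$ ($W{\left(x \right)} = x + \left(6 - 0\right) = x + \left(6 + 0\right) = x + 6 = 6 + x$)
$\left(-1\right) \left(-125\right) \left(-55\right) + W{\left(\left(5 + y\right) \left(-4\right) \right)} = \left(-1\right) \left(-125\right) \left(-55\right) + \left(6 + \left(5 + 1\right) \left(-4\right)\right) = 125 \left(-55\right) + \left(6 + 6 \left(-4\right)\right) = -6875 + \left(6 - 24\right) = -6875 - 18 = -6893$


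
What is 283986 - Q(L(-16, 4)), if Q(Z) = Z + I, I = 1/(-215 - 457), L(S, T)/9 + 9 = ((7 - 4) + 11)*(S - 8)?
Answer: 192925153/672 ≈ 2.8709e+5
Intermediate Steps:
L(S, T) = -1089 + 126*S (L(S, T) = -81 + 9*(((7 - 4) + 11)*(S - 8)) = -81 + 9*((3 + 11)*(-8 + S)) = -81 + 9*(14*(-8 + S)) = -81 + 9*(-112 + 14*S) = -81 + (-1008 + 126*S) = -1089 + 126*S)
I = -1/672 (I = 1/(-672) = -1/672 ≈ -0.0014881)
Q(Z) = -1/672 + Z (Q(Z) = Z - 1/672 = -1/672 + Z)
283986 - Q(L(-16, 4)) = 283986 - (-1/672 + (-1089 + 126*(-16))) = 283986 - (-1/672 + (-1089 - 2016)) = 283986 - (-1/672 - 3105) = 283986 - 1*(-2086561/672) = 283986 + 2086561/672 = 192925153/672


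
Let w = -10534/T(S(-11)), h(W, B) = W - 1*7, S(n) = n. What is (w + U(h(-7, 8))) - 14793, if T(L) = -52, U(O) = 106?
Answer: -376595/26 ≈ -14484.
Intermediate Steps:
h(W, B) = -7 + W (h(W, B) = W - 7 = -7 + W)
w = 5267/26 (w = -10534/(-52) = -10534*(-1/52) = 5267/26 ≈ 202.58)
(w + U(h(-7, 8))) - 14793 = (5267/26 + 106) - 14793 = 8023/26 - 14793 = -376595/26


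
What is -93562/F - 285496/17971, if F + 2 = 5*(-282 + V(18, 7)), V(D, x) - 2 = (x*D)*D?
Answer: -2259330975/89297899 ≈ -25.301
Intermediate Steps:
V(D, x) = 2 + x*D**2 (V(D, x) = 2 + (x*D)*D = 2 + (D*x)*D = 2 + x*D**2)
F = 9938 (F = -2 + 5*(-282 + (2 + 7*18**2)) = -2 + 5*(-282 + (2 + 7*324)) = -2 + 5*(-282 + (2 + 2268)) = -2 + 5*(-282 + 2270) = -2 + 5*1988 = -2 + 9940 = 9938)
-93562/F - 285496/17971 = -93562/9938 - 285496/17971 = -93562*1/9938 - 285496*1/17971 = -46781/4969 - 285496/17971 = -2259330975/89297899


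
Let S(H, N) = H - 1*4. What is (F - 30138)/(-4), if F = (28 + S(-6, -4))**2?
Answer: 14907/2 ≈ 7453.5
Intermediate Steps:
S(H, N) = -4 + H (S(H, N) = H - 4 = -4 + H)
F = 324 (F = (28 + (-4 - 6))**2 = (28 - 10)**2 = 18**2 = 324)
(F - 30138)/(-4) = (324 - 30138)/(-4) = -29814*(-1/4) = 14907/2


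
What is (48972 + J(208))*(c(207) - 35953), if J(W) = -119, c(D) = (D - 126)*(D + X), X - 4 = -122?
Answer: -1404230632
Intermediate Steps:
X = -118 (X = 4 - 122 = -118)
c(D) = (-126 + D)*(-118 + D) (c(D) = (D - 126)*(D - 118) = (-126 + D)*(-118 + D))
(48972 + J(208))*(c(207) - 35953) = (48972 - 119)*((14868 + 207² - 244*207) - 35953) = 48853*((14868 + 42849 - 50508) - 35953) = 48853*(7209 - 35953) = 48853*(-28744) = -1404230632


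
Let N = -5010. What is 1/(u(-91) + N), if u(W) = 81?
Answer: -1/4929 ≈ -0.00020288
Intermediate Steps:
1/(u(-91) + N) = 1/(81 - 5010) = 1/(-4929) = -1/4929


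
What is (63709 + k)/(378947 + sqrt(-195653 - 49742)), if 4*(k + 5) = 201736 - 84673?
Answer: 8289554789/33788488048 - 371879*I*sqrt(245395)/574404296816 ≈ 0.24534 - 0.00032071*I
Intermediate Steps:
k = 117043/4 (k = -5 + (201736 - 84673)/4 = -5 + (1/4)*117063 = -5 + 117063/4 = 117043/4 ≈ 29261.)
(63709 + k)/(378947 + sqrt(-195653 - 49742)) = (63709 + 117043/4)/(378947 + sqrt(-195653 - 49742)) = 371879/(4*(378947 + sqrt(-245395))) = 371879/(4*(378947 + I*sqrt(245395)))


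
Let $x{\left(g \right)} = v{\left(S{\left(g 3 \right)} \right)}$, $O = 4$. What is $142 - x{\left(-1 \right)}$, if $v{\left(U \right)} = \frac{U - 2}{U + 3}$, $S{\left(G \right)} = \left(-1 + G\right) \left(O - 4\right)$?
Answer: $\frac{428}{3} \approx 142.67$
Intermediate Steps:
$S{\left(G \right)} = 0$ ($S{\left(G \right)} = \left(-1 + G\right) \left(4 - 4\right) = \left(-1 + G\right) 0 = 0$)
$v{\left(U \right)} = \frac{-2 + U}{3 + U}$
$x{\left(g \right)} = - \frac{2}{3}$ ($x{\left(g \right)} = \frac{-2 + 0}{3 + 0} = \frac{1}{3} \left(-2\right) = - \frac{2}{3}$)
$142 - x{\left(-1 \right)} = 142 - - \frac{2}{3} = 142 + \frac{2}{3} = \frac{428}{3}$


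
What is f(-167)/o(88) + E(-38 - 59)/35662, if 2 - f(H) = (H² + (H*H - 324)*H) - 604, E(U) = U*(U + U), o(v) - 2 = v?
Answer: 40798393321/802395 ≈ 50846.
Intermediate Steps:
o(v) = 2 + v
E(U) = 2*U² (E(U) = U*(2*U) = 2*U²)
f(H) = 606 - H² - H*(-324 + H²) (f(H) = 2 - ((H² + (H*H - 324)*H) - 604) = 2 - ((H² + (H² - 324)*H) - 604) = 2 - ((H² + (-324 + H²)*H) - 604) = 2 - ((H² + H*(-324 + H²)) - 604) = 2 - (-604 + H² + H*(-324 + H²)) = 2 + (604 - H² - H*(-324 + H²)) = 606 - H² - H*(-324 + H²))
f(-167)/o(88) + E(-38 - 59)/35662 = (606 - 1*(-167)² - 1*(-167)³ + 324*(-167))/(2 + 88) + (2*(-38 - 59)²)/35662 = (606 - 1*27889 - 1*(-4657463) - 54108)/90 + (2*(-97)²)*(1/35662) = (606 - 27889 + 4657463 - 54108)*(1/90) + (2*9409)*(1/35662) = 4576072*(1/90) + 18818*(1/35662) = 2288036/45 + 9409/17831 = 40798393321/802395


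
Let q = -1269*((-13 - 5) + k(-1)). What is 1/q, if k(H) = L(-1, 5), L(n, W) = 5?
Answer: 1/16497 ≈ 6.0617e-5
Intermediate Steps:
k(H) = 5
q = 16497 (q = -1269*((-13 - 5) + 5) = -1269*(-18 + 5) = -1269*(-13) = 16497)
1/q = 1/16497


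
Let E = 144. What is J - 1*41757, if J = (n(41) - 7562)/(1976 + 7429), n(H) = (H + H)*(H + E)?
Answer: -130905659/3135 ≈ -41756.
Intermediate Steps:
n(H) = 2*H*(144 + H) (n(H) = (H + H)*(H + 144) = (2*H)*(144 + H) = 2*H*(144 + H))
J = 2536/3135 (J = (2*41*(144 + 41) - 7562)/(1976 + 7429) = (2*41*185 - 7562)/9405 = (15170 - 7562)*(1/9405) = 7608*(1/9405) = 2536/3135 ≈ 0.80893)
J - 1*41757 = 2536/3135 - 1*41757 = 2536/3135 - 41757 = -130905659/3135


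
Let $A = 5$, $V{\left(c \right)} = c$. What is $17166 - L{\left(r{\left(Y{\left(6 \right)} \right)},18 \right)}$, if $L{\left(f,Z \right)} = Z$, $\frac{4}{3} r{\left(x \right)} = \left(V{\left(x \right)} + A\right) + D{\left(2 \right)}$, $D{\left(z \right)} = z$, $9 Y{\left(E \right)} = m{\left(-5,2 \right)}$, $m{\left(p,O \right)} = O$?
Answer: $17148$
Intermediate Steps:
$Y{\left(E \right)} = \frac{2}{9}$ ($Y{\left(E \right)} = \frac{1}{9} \cdot 2 = \frac{2}{9}$)
$r{\left(x \right)} = \frac{21}{4} + \frac{3 x}{4}$ ($r{\left(x \right)} = \frac{3 \left(\left(x + 5\right) + 2\right)}{4} = \frac{3 \left(\left(5 + x\right) + 2\right)}{4} = \frac{3 \left(7 + x\right)}{4} = \frac{21}{4} + \frac{3 x}{4}$)
$17166 - L{\left(r{\left(Y{\left(6 \right)} \right)},18 \right)} = 17166 - 18 = 17148$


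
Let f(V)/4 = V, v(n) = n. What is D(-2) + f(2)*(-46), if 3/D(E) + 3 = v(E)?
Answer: -1843/5 ≈ -368.60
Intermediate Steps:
D(E) = 3/(-3 + E)
f(V) = 4*V
D(-2) + f(2)*(-46) = 3/(-3 - 2) + (4*2)*(-46) = 3/(-5) + 8*(-46) = 3*(-⅕) - 368 = -⅗ - 368 = -1843/5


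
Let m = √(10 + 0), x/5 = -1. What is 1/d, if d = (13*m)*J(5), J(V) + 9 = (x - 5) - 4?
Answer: -√10/2990 ≈ -0.0010576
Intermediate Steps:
x = -5 (x = 5*(-1) = -5)
J(V) = -23 (J(V) = -9 + ((-5 - 5) - 4) = -9 + (-10 - 4) = -9 - 14 = -23)
m = √10 ≈ 3.1623
d = -299*√10 (d = (13*√10)*(-23) = -299*√10 ≈ -945.52)
1/d = 1/(-299*√10) = -√10/2990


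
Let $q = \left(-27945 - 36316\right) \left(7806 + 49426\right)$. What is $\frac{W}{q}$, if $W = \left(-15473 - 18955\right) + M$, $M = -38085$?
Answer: $\frac{10359}{525397936} \approx 1.9716 \cdot 10^{-5}$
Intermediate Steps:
$W = -72513$ ($W = \left(-15473 - 18955\right) - 38085 = -34428 - 38085 = -72513$)
$q = -3677785552$ ($q = \left(-64261\right) 57232 = -3677785552$)
$\frac{W}{q} = - \frac{72513}{-3677785552} = \left(-72513\right) \left(- \frac{1}{3677785552}\right) = \frac{10359}{525397936}$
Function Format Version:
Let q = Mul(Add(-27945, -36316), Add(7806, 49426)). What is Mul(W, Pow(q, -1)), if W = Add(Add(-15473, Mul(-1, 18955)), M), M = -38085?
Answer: Rational(10359, 525397936) ≈ 1.9716e-5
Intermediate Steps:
W = -72513 (W = Add(Add(-15473, Mul(-1, 18955)), -38085) = Add(Add(-15473, -18955), -38085) = Add(-34428, -38085) = -72513)
q = -3677785552 (q = Mul(-64261, 57232) = -3677785552)
Mul(W, Pow(q, -1)) = Mul(-72513, Pow(-3677785552, -1)) = Mul(-72513, Rational(-1, 3677785552)) = Rational(10359, 525397936)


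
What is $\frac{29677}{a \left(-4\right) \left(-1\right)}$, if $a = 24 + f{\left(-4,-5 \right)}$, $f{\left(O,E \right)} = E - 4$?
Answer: $\frac{29677}{60} \approx 494.62$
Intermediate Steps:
$f{\left(O,E \right)} = -4 + E$
$a = 15$ ($a = 24 - 9 = 15$)
$\frac{29677}{a \left(-4\right) \left(-1\right)} = \frac{29677}{15 \left(-4\right) \left(-1\right)} = \frac{29677}{\left(-60\right) \left(-1\right)} = \frac{29677}{60}$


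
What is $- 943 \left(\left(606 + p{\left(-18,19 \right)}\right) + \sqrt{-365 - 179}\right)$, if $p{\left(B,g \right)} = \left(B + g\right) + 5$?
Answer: $-577116 - 3772 i \sqrt{34} \approx -5.7712 \cdot 10^{5} - 21994.0 i$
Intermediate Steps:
$p{\left(B,g \right)} = 5 + B + g$
$- 943 \left(\left(606 + p{\left(-18,19 \right)}\right) + \sqrt{-365 - 179}\right) = - 943 \left(\left(606 + \left(5 - 18 + 19\right)\right) + \sqrt{-365 - 179}\right) = - 943 \left(\left(606 + 6\right) + \sqrt{-544}\right) = - 943 \left(612 + 4 i \sqrt{34}\right) = -577116 - 3772 i \sqrt{34}$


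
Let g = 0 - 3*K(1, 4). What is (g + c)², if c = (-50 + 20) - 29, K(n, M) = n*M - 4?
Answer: 3481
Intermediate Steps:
K(n, M) = -4 + M*n (K(n, M) = M*n - 4 = -4 + M*n)
g = 0 (g = 0 - 3*(-4 + 4*1) = 0 - 3*(-4 + 4) = 0 - 3*0 = 0 + 0 = 0)
c = -59 (c = -30 - 29 = -59)
(g + c)² = (0 - 59)² = (-59)² = 3481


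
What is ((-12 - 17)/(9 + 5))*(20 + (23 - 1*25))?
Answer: -261/7 ≈ -37.286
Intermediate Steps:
((-12 - 17)/(9 + 5))*(20 + (23 - 1*25)) = (-29/14)*(20 + (23 - 25)) = (-29*1/14)*(20 - 2) = -29/14*18 = -261/7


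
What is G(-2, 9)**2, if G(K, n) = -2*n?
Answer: 324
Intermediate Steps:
G(-2, 9)**2 = (-2*9)**2 = (-18)**2 = 324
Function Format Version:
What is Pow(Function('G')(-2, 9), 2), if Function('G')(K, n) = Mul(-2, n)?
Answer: 324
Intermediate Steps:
Pow(Function('G')(-2, 9), 2) = Pow(Mul(-2, 9), 2) = Pow(-18, 2) = 324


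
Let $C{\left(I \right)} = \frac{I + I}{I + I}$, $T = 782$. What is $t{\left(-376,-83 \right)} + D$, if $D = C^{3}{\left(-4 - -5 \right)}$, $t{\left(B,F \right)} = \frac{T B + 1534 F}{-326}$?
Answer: $\frac{210840}{163} \approx 1293.5$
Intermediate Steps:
$C{\left(I \right)} = 1$ ($C{\left(I \right)} = \frac{2 I}{2 I} = 2 I \frac{1}{2 I} = 1$)
$t{\left(B,F \right)} = - \frac{767 F}{163} - \frac{391 B}{163}$ ($t{\left(B,F \right)} = \frac{782 B + 1534 F}{-326} = \left(782 B + 1534 F\right) \left(- \frac{1}{326}\right) = - \frac{767 F}{163} - \frac{391 B}{163}$)
$D = 1$ ($D = 1^{3} = 1$)
$t{\left(-376,-83 \right)} + D = \left(\left(- \frac{767}{163}\right) \left(-83\right) - - \frac{147016}{163}\right) + 1 = \left(\frac{63661}{163} + \frac{147016}{163}\right) + 1 = \frac{210677}{163} + 1 = \frac{210840}{163}$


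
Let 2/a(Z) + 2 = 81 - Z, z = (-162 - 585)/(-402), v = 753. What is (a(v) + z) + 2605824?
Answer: 117673883971/45158 ≈ 2.6058e+6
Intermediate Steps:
z = 249/134 (z = -747*(-1/402) = 249/134 ≈ 1.8582)
a(Z) = 2/(79 - Z) (a(Z) = 2/(-2 + (81 - Z)) = 2/(79 - Z))
(a(v) + z) + 2605824 = (-2/(-79 + 753) + 249/134) + 2605824 = (-2/674 + 249/134) + 2605824 = (-2*1/674 + 249/134) + 2605824 = (-1/337 + 249/134) + 2605824 = 83779/45158 + 2605824 = 117673883971/45158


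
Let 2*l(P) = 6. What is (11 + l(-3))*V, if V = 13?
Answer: 182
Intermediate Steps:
l(P) = 3 (l(P) = (1/2)*6 = 3)
(11 + l(-3))*V = (11 + 3)*13 = 14*13 = 182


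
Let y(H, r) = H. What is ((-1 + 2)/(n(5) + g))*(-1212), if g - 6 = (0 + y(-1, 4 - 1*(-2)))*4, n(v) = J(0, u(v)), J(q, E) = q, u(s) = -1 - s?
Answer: -606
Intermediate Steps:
n(v) = 0
g = 2 (g = 6 + (0 - 1)*4 = 6 - 1*4 = 6 - 4 = 2)
((-1 + 2)/(n(5) + g))*(-1212) = ((-1 + 2)/(0 + 2))*(-1212) = (1/2)*(-1212) = (1*(½))*(-1212) = (½)*(-1212) = -606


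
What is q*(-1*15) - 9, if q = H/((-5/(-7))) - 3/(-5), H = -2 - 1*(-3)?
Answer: -39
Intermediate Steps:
H = 1 (H = -2 + 3 = 1)
q = 2 (q = 1/(-5/(-7)) - 3/(-5) = 1/(-5*(-⅐)) - 3*(-⅕) = 1/(5/7) + ⅗ = 1*(7/5) + ⅗ = 7/5 + ⅗ = 2)
q*(-1*15) - 9 = 2*(-1*15) - 9 = 2*(-15) - 9 = -30 - 9 = -39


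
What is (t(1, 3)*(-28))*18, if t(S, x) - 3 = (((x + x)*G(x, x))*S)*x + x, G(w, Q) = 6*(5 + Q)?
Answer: -438480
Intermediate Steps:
G(w, Q) = 30 + 6*Q
t(S, x) = 3 + x + 2*S*x²*(30 + 6*x) (t(S, x) = 3 + ((((x + x)*(30 + 6*x))*S)*x + x) = 3 + ((((2*x)*(30 + 6*x))*S)*x + x) = 3 + (((2*x*(30 + 6*x))*S)*x + x) = 3 + ((2*S*x*(30 + 6*x))*x + x) = 3 + (2*S*x²*(30 + 6*x) + x) = 3 + (x + 2*S*x²*(30 + 6*x)) = 3 + x + 2*S*x²*(30 + 6*x))
(t(1, 3)*(-28))*18 = ((3 + 3 + 12*1*3²*(5 + 3))*(-28))*18 = ((3 + 3 + 12*1*9*8)*(-28))*18 = ((3 + 3 + 864)*(-28))*18 = (870*(-28))*18 = -24360*18 = -438480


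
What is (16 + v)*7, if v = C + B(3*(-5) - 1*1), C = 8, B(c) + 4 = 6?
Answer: 182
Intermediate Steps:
B(c) = 2 (B(c) = -4 + 6 = 2)
v = 10 (v = 8 + 2 = 10)
(16 + v)*7 = (16 + 10)*7 = 26*7 = 182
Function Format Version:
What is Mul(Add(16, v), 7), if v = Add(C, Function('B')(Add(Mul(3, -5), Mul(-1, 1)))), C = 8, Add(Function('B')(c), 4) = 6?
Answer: 182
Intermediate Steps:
Function('B')(c) = 2 (Function('B')(c) = Add(-4, 6) = 2)
v = 10 (v = Add(8, 2) = 10)
Mul(Add(16, v), 7) = Mul(Add(16, 10), 7) = Mul(26, 7) = 182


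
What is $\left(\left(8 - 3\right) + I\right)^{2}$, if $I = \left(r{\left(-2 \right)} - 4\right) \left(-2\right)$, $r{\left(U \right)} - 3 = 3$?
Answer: $1$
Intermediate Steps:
$r{\left(U \right)} = 6$ ($r{\left(U \right)} = 3 + 3 = 6$)
$I = -4$ ($I = \left(6 - 4\right) \left(-2\right) = 2 \left(-2\right) = -4$)
$\left(\left(8 - 3\right) + I\right)^{2} = \left(\left(8 - 3\right) - 4\right)^{2} = \left(5 - 4\right)^{2} = 1^{2} = 1$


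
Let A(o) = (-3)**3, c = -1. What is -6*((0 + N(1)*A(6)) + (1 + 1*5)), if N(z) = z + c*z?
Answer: -36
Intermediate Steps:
N(z) = 0 (N(z) = z - z = 0)
A(o) = -27
-6*((0 + N(1)*A(6)) + (1 + 1*5)) = -6*((0 + 0*(-27)) + (1 + 1*5)) = -6*((0 + 0) + (1 + 5)) = -6*(0 + 6) = -6*6 = -36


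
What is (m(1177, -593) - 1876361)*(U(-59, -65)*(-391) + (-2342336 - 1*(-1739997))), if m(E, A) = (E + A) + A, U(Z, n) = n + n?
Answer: 1034834942330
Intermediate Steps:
U(Z, n) = 2*n
m(E, A) = E + 2*A (m(E, A) = (A + E) + A = E + 2*A)
(m(1177, -593) - 1876361)*(U(-59, -65)*(-391) + (-2342336 - 1*(-1739997))) = ((1177 + 2*(-593)) - 1876361)*((2*(-65))*(-391) + (-2342336 - 1*(-1739997))) = ((1177 - 1186) - 1876361)*(-130*(-391) + (-2342336 + 1739997)) = (-9 - 1876361)*(50830 - 602339) = -1876370*(-551509) = 1034834942330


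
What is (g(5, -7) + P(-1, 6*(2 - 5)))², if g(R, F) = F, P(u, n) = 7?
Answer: 0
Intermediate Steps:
(g(5, -7) + P(-1, 6*(2 - 5)))² = (-7 + 7)² = 0² = 0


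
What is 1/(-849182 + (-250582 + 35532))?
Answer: -1/1064232 ≈ -9.3964e-7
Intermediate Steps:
1/(-849182 + (-250582 + 35532)) = 1/(-849182 - 215050) = 1/(-1064232) = -1/1064232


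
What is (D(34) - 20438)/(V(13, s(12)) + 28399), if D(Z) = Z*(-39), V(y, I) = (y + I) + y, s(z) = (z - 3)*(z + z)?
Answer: -21764/28641 ≈ -0.75989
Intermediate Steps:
s(z) = 2*z*(-3 + z) (s(z) = (-3 + z)*(2*z) = 2*z*(-3 + z))
V(y, I) = I + 2*y (V(y, I) = (I + y) + y = I + 2*y)
D(Z) = -39*Z
(D(34) - 20438)/(V(13, s(12)) + 28399) = (-39*34 - 20438)/((2*12*(-3 + 12) + 2*13) + 28399) = (-1326 - 20438)/((2*12*9 + 26) + 28399) = -21764/((216 + 26) + 28399) = -21764/(242 + 28399) = -21764/28641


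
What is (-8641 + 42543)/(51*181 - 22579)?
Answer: -16951/6674 ≈ -2.5399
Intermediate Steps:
(-8641 + 42543)/(51*181 - 22579) = 33902/(9231 - 22579) = 33902/(-13348) = 33902*(-1/13348) = -16951/6674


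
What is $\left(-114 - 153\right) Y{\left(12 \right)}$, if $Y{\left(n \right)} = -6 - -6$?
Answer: $0$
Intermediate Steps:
$Y{\left(n \right)} = 0$ ($Y{\left(n \right)} = -6 + 6 = 0$)
$\left(-114 - 153\right) Y{\left(12 \right)} = \left(-114 - 153\right) 0 = \left(-267\right) 0 = 0$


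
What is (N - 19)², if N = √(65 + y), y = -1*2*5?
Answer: (19 - √55)² ≈ 134.18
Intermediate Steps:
y = -10 (y = -2*5 = -10)
N = √55 (N = √(65 - 10) = √55 ≈ 7.4162)
(N - 19)² = (√55 - 19)² = (-19 + √55)²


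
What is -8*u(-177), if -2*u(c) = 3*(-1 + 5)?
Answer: 48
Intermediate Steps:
u(c) = -6 (u(c) = -3*(-1 + 5)/2 = -3*4/2 = -½*12 = -6)
-8*u(-177) = -8*(-6) = 48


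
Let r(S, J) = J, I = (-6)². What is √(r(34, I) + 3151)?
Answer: √3187 ≈ 56.453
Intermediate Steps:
I = 36
√(r(34, I) + 3151) = √(36 + 3151) = √3187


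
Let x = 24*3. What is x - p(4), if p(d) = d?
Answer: 68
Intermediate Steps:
x = 72
x - p(4) = 72 - 1*4 = 72 - 4 = 68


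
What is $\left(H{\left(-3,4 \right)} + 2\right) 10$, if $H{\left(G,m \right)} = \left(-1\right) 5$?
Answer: $-30$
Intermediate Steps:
$H{\left(G,m \right)} = -5$
$\left(H{\left(-3,4 \right)} + 2\right) 10 = \left(-5 + 2\right) 10 = \left(-3\right) 10 = -30$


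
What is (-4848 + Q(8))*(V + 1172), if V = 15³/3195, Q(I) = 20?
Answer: -5663516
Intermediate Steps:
V = 75/71 (V = 3375*(1/3195) = 75/71 ≈ 1.0563)
(-4848 + Q(8))*(V + 1172) = (-4848 + 20)*(75/71 + 1172) = -4828*83287/71 = -5663516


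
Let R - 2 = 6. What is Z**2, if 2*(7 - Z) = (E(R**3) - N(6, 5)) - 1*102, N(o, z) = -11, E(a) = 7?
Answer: 2401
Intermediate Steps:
R = 8 (R = 2 + 6 = 8)
Z = 49 (Z = 7 - ((7 - 1*(-11)) - 1*102)/2 = 7 - ((7 + 11) - 102)/2 = 7 - (18 - 102)/2 = 7 - 1/2*(-84) = 7 + 42 = 49)
Z**2 = 49**2 = 2401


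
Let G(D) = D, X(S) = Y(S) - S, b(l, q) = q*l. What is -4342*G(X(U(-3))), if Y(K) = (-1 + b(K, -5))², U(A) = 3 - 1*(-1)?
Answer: -1897454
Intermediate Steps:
b(l, q) = l*q
U(A) = 4 (U(A) = 3 + 1 = 4)
Y(K) = (-1 - 5*K)² (Y(K) = (-1 + K*(-5))² = (-1 - 5*K)²)
X(S) = (1 + 5*S)² - S
-4342*G(X(U(-3))) = -4342*((1 + 5*4)² - 1*4) = -4342*((1 + 20)² - 4) = -4342*(21² - 4) = -4342*(441 - 4) = -4342*437 = -1897454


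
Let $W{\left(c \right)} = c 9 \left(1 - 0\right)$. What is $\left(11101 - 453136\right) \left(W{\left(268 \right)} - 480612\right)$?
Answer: $211381137000$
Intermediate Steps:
$W{\left(c \right)} = 9 c$ ($W{\left(c \right)} = 9 c \left(1 + 0\right) = 9 c 1 = 9 c$)
$\left(11101 - 453136\right) \left(W{\left(268 \right)} - 480612\right) = \left(11101 - 453136\right) \left(9 \cdot 268 - 480612\right) = - 442035 \left(2412 - 480612\right) = \left(-442035\right) \left(-478200\right) = 211381137000$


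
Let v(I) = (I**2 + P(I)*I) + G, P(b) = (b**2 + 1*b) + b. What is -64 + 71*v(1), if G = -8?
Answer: -348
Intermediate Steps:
P(b) = b**2 + 2*b (P(b) = (b**2 + b) + b = (b + b**2) + b = b**2 + 2*b)
v(I) = -8 + I**2 + I**2*(2 + I) (v(I) = (I**2 + (I*(2 + I))*I) - 8 = (I**2 + I**2*(2 + I)) - 8 = -8 + I**2 + I**2*(2 + I))
-64 + 71*v(1) = -64 + 71*(-8 + 1**3 + 3*1**2) = -64 + 71*(-8 + 1 + 3*1) = -64 + 71*(-8 + 1 + 3) = -64 + 71*(-4) = -64 - 284 = -348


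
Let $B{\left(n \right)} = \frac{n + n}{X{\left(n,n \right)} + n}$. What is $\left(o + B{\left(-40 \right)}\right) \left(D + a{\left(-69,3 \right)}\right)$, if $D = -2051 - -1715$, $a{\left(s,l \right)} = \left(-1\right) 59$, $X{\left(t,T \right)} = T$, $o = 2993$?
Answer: $-1182630$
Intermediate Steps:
$a{\left(s,l \right)} = -59$
$B{\left(n \right)} = 1$ ($B{\left(n \right)} = \frac{n + n}{n + n} = \frac{2 n}{2 n} = 2 n \frac{1}{2 n} = 1$)
$D = -336$ ($D = -2051 + 1715 = -336$)
$\left(o + B{\left(-40 \right)}\right) \left(D + a{\left(-69,3 \right)}\right) = \left(2993 + 1\right) \left(-336 - 59\right) = 2994 \left(-395\right) = -1182630$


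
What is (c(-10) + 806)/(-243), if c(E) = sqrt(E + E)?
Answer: -806/243 - 2*I*sqrt(5)/243 ≈ -3.3169 - 0.018404*I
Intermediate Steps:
c(E) = sqrt(2)*sqrt(E) (c(E) = sqrt(2*E) = sqrt(2)*sqrt(E))
(c(-10) + 806)/(-243) = (sqrt(2)*sqrt(-10) + 806)/(-243) = -(sqrt(2)*(I*sqrt(10)) + 806)/243 = -(2*I*sqrt(5) + 806)/243 = -(806 + 2*I*sqrt(5))/243 = -806/243 - 2*I*sqrt(5)/243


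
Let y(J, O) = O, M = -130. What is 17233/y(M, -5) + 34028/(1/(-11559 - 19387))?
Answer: -5265169673/5 ≈ -1.0530e+9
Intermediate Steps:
17233/y(M, -5) + 34028/(1/(-11559 - 19387)) = 17233/(-5) + 34028/(1/(-11559 - 19387)) = 17233*(-1/5) + 34028/(1/(-30946)) = -17233/5 + 34028/(-1/30946) = -17233/5 + 34028*(-30946) = -17233/5 - 1053030488 = -5265169673/5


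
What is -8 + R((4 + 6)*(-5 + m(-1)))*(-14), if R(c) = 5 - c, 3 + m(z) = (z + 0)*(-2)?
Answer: -918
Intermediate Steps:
m(z) = -3 - 2*z (m(z) = -3 + (z + 0)*(-2) = -3 + z*(-2) = -3 - 2*z)
-8 + R((4 + 6)*(-5 + m(-1)))*(-14) = -8 + (5 - (4 + 6)*(-5 + (-3 - 2*(-1))))*(-14) = -8 + (5 - 10*(-5 + (-3 + 2)))*(-14) = -8 + (5 - 10*(-5 - 1))*(-14) = -8 + (5 - 10*(-6))*(-14) = -8 + (5 - 1*(-60))*(-14) = -8 + (5 + 60)*(-14) = -8 + 65*(-14) = -8 - 910 = -918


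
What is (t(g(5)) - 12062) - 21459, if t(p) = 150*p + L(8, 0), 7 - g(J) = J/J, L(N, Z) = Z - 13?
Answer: -32634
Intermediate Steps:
L(N, Z) = -13 + Z
g(J) = 6 (g(J) = 7 - J/J = 7 - 1*1 = 7 - 1 = 6)
t(p) = -13 + 150*p (t(p) = 150*p + (-13 + 0) = 150*p - 13 = -13 + 150*p)
(t(g(5)) - 12062) - 21459 = ((-13 + 150*6) - 12062) - 21459 = ((-13 + 900) - 12062) - 21459 = (887 - 12062) - 21459 = -11175 - 21459 = -32634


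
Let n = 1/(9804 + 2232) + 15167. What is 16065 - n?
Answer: 10808327/12036 ≈ 898.00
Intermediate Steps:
n = 182550013/12036 (n = 1/12036 + 15167 = 182550013/12036 ≈ 15167.)
16065 - n = 16065 - 1*182550013/12036 = 16065 - 182550013/12036 = 10808327/12036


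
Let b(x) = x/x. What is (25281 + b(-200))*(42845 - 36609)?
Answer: 157658552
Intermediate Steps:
b(x) = 1
(25281 + b(-200))*(42845 - 36609) = (25281 + 1)*(42845 - 36609) = 25282*6236 = 157658552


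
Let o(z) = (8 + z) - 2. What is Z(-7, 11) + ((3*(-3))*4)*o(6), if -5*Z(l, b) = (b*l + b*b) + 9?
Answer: -2213/5 ≈ -442.60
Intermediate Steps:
o(z) = 6 + z
Z(l, b) = -9/5 - b²/5 - b*l/5 (Z(l, b) = -((b*l + b*b) + 9)/5 = -((b*l + b²) + 9)/5 = -((b² + b*l) + 9)/5 = -(9 + b² + b*l)/5 = -9/5 - b²/5 - b*l/5)
Z(-7, 11) + ((3*(-3))*4)*o(6) = (-9/5 - ⅕*11² - ⅕*11*(-7)) + ((3*(-3))*4)*(6 + 6) = (-9/5 - ⅕*121 + 77/5) - 9*4*12 = (-9/5 - 121/5 + 77/5) - 36*12 = -53/5 - 432 = -2213/5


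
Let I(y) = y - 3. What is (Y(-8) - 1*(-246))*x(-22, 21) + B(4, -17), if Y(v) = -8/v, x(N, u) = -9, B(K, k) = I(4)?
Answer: -2222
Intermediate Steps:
I(y) = -3 + y
B(K, k) = 1 (B(K, k) = -3 + 4 = 1)
(Y(-8) - 1*(-246))*x(-22, 21) + B(4, -17) = (-8/(-8) - 1*(-246))*(-9) + 1 = (-8*(-1/8) + 246)*(-9) + 1 = (1 + 246)*(-9) + 1 = 247*(-9) + 1 = -2223 + 1 = -2222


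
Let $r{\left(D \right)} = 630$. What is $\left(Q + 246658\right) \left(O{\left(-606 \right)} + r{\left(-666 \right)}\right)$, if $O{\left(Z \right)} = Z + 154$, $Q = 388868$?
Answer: $113123628$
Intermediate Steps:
$O{\left(Z \right)} = 154 + Z$
$\left(Q + 246658\right) \left(O{\left(-606 \right)} + r{\left(-666 \right)}\right) = \left(388868 + 246658\right) \left(\left(154 - 606\right) + 630\right) = 635526 \left(-452 + 630\right) = 635526 \cdot 178 = 113123628$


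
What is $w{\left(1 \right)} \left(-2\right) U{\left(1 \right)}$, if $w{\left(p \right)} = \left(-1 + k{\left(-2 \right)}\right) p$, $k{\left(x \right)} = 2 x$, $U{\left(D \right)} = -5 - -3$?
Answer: $-20$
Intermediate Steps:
$U{\left(D \right)} = -2$ ($U{\left(D \right)} = -5 + 3 = -2$)
$w{\left(p \right)} = - 5 p$ ($w{\left(p \right)} = \left(-1 + 2 \left(-2\right)\right) p = \left(-1 - 4\right) p = - 5 p$)
$w{\left(1 \right)} \left(-2\right) U{\left(1 \right)} = \left(-5\right) 1 \left(-2\right) \left(-2\right) = \left(-5\right) \left(-2\right) \left(-2\right) = 10 \left(-2\right) = -20$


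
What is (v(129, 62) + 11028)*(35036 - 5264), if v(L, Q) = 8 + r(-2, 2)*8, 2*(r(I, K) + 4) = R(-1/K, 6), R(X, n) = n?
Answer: 328325616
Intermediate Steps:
r(I, K) = -1 (r(I, K) = -4 + (1/2)*6 = -4 + 3 = -1)
v(L, Q) = 0 (v(L, Q) = 8 - 1*8 = 8 - 8 = 0)
(v(129, 62) + 11028)*(35036 - 5264) = (0 + 11028)*(35036 - 5264) = 11028*29772 = 328325616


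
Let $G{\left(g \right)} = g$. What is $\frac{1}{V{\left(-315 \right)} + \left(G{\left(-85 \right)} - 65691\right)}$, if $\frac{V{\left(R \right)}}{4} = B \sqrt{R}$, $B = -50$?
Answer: $\frac{i}{8 \left(- 8222 i + 75 \sqrt{35}\right)} \approx -1.5159 \cdot 10^{-5} + 8.1806 \cdot 10^{-7} i$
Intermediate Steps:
$V{\left(R \right)} = - 200 \sqrt{R}$ ($V{\left(R \right)} = 4 \left(- 50 \sqrt{R}\right) = - 200 \sqrt{R}$)
$\frac{1}{V{\left(-315 \right)} + \left(G{\left(-85 \right)} - 65691\right)} = \frac{1}{- 200 \sqrt{-315} - 65776} = \frac{1}{- 200 \cdot 3 i \sqrt{35} - 65776} = \frac{1}{- 600 i \sqrt{35} - 65776} = \frac{1}{-65776 - 600 i \sqrt{35}}$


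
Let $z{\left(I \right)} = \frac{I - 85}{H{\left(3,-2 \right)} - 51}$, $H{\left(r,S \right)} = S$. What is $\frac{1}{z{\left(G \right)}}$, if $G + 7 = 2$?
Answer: $\frac{53}{90} \approx 0.58889$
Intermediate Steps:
$G = -5$ ($G = -7 + 2 = -5$)
$z{\left(I \right)} = \frac{85}{53} - \frac{I}{53}$ ($z{\left(I \right)} = \frac{I - 85}{-2 - 51} = \frac{-85 + I}{-53} = \left(-85 + I\right) \left(- \frac{1}{53}\right) = \frac{85}{53} - \frac{I}{53}$)
$\frac{1}{z{\left(G \right)}} = \frac{1}{\frac{85}{53} - - \frac{5}{53}} = \frac{1}{\frac{85}{53} + \frac{5}{53}} = \frac{1}{\frac{90}{53}} = \frac{53}{90}$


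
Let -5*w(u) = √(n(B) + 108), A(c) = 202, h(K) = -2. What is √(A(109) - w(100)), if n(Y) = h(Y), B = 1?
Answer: √(5050 + 5*√106)/5 ≈ 14.285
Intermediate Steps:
n(Y) = -2
w(u) = -√106/5 (w(u) = -√(-2 + 108)/5 = -√106/5)
√(A(109) - w(100)) = √(202 - (-1)*√106/5) = √(202 + √106/5)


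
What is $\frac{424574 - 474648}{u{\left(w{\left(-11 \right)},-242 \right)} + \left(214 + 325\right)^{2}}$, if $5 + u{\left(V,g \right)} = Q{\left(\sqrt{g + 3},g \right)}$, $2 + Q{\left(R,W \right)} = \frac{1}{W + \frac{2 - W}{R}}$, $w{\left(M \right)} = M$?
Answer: $- \frac{204480242367583940}{1186331674917031847} + \frac{12218056 i \sqrt{239}}{1186331674917031847} \approx -0.17236 + 1.5922 \cdot 10^{-10} i$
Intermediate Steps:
$Q{\left(R,W \right)} = -2 + \frac{1}{W + \frac{2 - W}{R}}$
$u{\left(V,g \right)} = -5 + \frac{-4 + \sqrt{3 + g} + 2 g - 2 g \sqrt{3 + g}}{2 - g + g \sqrt{3 + g}}$ ($u{\left(V,g \right)} = -5 + \frac{-4 + \sqrt{g + 3} + 2 g - 2 \sqrt{g + 3} g}{2 - g + \sqrt{g + 3} g} = -5 + \frac{-4 + \sqrt{3 + g} + 2 g - 2 \sqrt{3 + g} g}{2 - g + \sqrt{3 + g} g} = -5 + \frac{-4 + \sqrt{3 + g} + 2 g - 2 g \sqrt{3 + g}}{2 - g + g \sqrt{3 + g}}$)
$\frac{424574 - 474648}{u{\left(w{\left(-11 \right)},-242 \right)} + \left(214 + 325\right)^{2}} = \frac{424574 - 474648}{\frac{-14 + \sqrt{3 - 242} + 7 \left(-242\right) - - 1694 \sqrt{3 - 242}}{2 - -242 - 242 \sqrt{3 - 242}} + \left(214 + 325\right)^{2}} = - \frac{50074}{\frac{-14 + \sqrt{-239} - 1694 - - 1694 \sqrt{-239}}{2 + 242 - 242 \sqrt{-239}} + 539^{2}} = - \frac{50074}{\frac{-14 + i \sqrt{239} - 1694 - - 1694 i \sqrt{239}}{2 + 242 - 242 i \sqrt{239}} + 290521} = - \frac{50074}{\frac{-14 + i \sqrt{239} - 1694 + 1694 i \sqrt{239}}{2 + 242 - 242 i \sqrt{239}} + 290521} = - \frac{50074}{\frac{-1708 + 1695 i \sqrt{239}}{244 - 242 i \sqrt{239}} + 290521} = - \frac{50074}{290521 + \frac{-1708 + 1695 i \sqrt{239}}{244 - 242 i \sqrt{239}}}$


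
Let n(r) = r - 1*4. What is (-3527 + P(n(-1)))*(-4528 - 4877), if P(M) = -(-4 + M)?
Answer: 33086790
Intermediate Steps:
n(r) = -4 + r (n(r) = r - 4 = -4 + r)
P(M) = 4 - M
(-3527 + P(n(-1)))*(-4528 - 4877) = (-3527 + (4 - (-4 - 1)))*(-4528 - 4877) = (-3527 + (4 - 1*(-5)))*(-9405) = (-3527 + (4 + 5))*(-9405) = (-3527 + 9)*(-9405) = -3518*(-9405) = 33086790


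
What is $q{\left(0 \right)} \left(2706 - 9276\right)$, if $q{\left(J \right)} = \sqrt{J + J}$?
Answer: $0$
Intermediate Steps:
$q{\left(J \right)} = \sqrt{2} \sqrt{J}$ ($q{\left(J \right)} = \sqrt{2 J} = \sqrt{2} \sqrt{J}$)
$q{\left(0 \right)} \left(2706 - 9276\right) = \sqrt{2} \sqrt{0} \left(2706 - 9276\right) = \sqrt{2} \cdot 0 \left(2706 - 9276\right) = 0 \left(-6570\right) = 0$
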